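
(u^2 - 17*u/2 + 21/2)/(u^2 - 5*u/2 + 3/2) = (u - 7)/(u - 1)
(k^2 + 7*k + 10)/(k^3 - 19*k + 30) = (k + 2)/(k^2 - 5*k + 6)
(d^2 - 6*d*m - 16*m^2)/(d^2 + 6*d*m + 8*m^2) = (d - 8*m)/(d + 4*m)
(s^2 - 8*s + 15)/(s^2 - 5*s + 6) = (s - 5)/(s - 2)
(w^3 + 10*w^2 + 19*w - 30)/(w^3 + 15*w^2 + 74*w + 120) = (w - 1)/(w + 4)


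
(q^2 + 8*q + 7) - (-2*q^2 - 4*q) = 3*q^2 + 12*q + 7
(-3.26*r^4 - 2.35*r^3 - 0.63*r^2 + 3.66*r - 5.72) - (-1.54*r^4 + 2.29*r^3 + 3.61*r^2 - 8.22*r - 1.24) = -1.72*r^4 - 4.64*r^3 - 4.24*r^2 + 11.88*r - 4.48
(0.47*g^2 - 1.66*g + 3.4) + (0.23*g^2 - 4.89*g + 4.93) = 0.7*g^2 - 6.55*g + 8.33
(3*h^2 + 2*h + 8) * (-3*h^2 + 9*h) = -9*h^4 + 21*h^3 - 6*h^2 + 72*h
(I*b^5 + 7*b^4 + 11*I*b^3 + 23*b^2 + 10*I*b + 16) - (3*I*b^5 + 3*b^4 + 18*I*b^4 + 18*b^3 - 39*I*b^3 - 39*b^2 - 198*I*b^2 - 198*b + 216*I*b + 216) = -2*I*b^5 + 4*b^4 - 18*I*b^4 - 18*b^3 + 50*I*b^3 + 62*b^2 + 198*I*b^2 + 198*b - 206*I*b - 200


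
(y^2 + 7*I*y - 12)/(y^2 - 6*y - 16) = (-y^2 - 7*I*y + 12)/(-y^2 + 6*y + 16)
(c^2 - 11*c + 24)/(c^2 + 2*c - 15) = (c - 8)/(c + 5)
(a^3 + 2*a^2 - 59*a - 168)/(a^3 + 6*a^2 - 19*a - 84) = (a - 8)/(a - 4)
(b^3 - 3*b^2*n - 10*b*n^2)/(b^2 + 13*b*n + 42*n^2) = b*(b^2 - 3*b*n - 10*n^2)/(b^2 + 13*b*n + 42*n^2)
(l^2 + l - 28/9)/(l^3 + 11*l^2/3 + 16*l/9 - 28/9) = (3*l - 4)/(3*l^2 + 4*l - 4)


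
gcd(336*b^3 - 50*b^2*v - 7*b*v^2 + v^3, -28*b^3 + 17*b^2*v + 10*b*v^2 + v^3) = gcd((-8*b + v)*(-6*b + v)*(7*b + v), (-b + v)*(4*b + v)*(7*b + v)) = 7*b + v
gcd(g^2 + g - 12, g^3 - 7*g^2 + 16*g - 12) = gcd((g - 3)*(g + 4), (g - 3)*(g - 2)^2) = g - 3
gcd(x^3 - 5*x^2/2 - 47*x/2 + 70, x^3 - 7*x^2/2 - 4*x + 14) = x - 7/2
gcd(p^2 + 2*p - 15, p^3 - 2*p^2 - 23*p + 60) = p^2 + 2*p - 15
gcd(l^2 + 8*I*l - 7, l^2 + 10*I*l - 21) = l + 7*I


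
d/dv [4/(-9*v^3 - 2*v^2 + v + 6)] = 4*(27*v^2 + 4*v - 1)/(9*v^3 + 2*v^2 - v - 6)^2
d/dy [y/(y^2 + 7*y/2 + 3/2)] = 2*(3 - 2*y^2)/(4*y^4 + 28*y^3 + 61*y^2 + 42*y + 9)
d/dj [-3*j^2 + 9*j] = 9 - 6*j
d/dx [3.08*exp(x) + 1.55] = 3.08*exp(x)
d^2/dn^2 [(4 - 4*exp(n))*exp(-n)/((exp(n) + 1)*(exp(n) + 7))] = 4*(-4*exp(5*n) - 15*exp(4*n) + 52*exp(3*n) + 326*exp(2*n) + 168*exp(n) + 49)*exp(-n)/(exp(6*n) + 24*exp(5*n) + 213*exp(4*n) + 848*exp(3*n) + 1491*exp(2*n) + 1176*exp(n) + 343)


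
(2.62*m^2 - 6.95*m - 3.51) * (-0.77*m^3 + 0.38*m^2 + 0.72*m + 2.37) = -2.0174*m^5 + 6.3471*m^4 + 1.9481*m^3 - 0.128399999999999*m^2 - 18.9987*m - 8.3187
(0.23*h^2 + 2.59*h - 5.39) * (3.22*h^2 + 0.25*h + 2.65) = 0.7406*h^4 + 8.3973*h^3 - 16.0988*h^2 + 5.516*h - 14.2835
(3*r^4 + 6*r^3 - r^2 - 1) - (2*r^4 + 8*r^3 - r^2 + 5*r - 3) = r^4 - 2*r^3 - 5*r + 2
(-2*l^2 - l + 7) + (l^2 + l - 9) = -l^2 - 2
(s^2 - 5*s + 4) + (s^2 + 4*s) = 2*s^2 - s + 4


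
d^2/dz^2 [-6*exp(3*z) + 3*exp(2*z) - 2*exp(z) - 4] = (-54*exp(2*z) + 12*exp(z) - 2)*exp(z)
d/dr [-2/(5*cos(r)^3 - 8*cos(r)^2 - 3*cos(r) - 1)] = 2*(-15*cos(r)^2 + 16*cos(r) + 3)*sin(r)/(-5*cos(r)^3 + 8*cos(r)^2 + 3*cos(r) + 1)^2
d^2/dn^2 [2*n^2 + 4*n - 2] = 4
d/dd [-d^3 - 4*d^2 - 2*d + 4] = -3*d^2 - 8*d - 2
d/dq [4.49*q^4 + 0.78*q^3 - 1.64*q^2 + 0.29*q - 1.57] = 17.96*q^3 + 2.34*q^2 - 3.28*q + 0.29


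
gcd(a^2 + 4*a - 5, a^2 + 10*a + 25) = a + 5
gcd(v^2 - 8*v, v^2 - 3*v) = v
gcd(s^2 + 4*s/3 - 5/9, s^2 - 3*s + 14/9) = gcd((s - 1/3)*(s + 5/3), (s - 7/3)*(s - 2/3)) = 1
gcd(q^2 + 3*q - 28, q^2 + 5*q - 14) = q + 7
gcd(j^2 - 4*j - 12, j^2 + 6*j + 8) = j + 2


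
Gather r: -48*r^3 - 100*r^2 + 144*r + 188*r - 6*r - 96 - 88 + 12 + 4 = -48*r^3 - 100*r^2 + 326*r - 168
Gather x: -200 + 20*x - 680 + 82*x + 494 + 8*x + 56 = 110*x - 330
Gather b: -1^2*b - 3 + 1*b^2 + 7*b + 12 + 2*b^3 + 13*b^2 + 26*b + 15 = 2*b^3 + 14*b^2 + 32*b + 24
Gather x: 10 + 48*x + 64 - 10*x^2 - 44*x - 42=-10*x^2 + 4*x + 32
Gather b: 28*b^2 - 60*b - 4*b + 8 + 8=28*b^2 - 64*b + 16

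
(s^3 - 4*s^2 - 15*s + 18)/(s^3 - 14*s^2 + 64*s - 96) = (s^2 + 2*s - 3)/(s^2 - 8*s + 16)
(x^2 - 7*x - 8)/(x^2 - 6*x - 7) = (x - 8)/(x - 7)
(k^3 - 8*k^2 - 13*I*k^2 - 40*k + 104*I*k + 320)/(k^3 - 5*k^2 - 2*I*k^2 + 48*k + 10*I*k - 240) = (k^2 - k*(8 + 5*I) + 40*I)/(k^2 + k*(-5 + 6*I) - 30*I)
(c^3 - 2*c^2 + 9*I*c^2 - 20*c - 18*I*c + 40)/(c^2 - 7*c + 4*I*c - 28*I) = (c^2 + c*(-2 + 5*I) - 10*I)/(c - 7)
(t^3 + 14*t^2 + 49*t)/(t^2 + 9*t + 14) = t*(t + 7)/(t + 2)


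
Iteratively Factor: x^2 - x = (x - 1)*(x)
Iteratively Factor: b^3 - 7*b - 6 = (b + 1)*(b^2 - b - 6) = (b + 1)*(b + 2)*(b - 3)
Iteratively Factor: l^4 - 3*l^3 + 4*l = (l)*(l^3 - 3*l^2 + 4) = l*(l + 1)*(l^2 - 4*l + 4) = l*(l - 2)*(l + 1)*(l - 2)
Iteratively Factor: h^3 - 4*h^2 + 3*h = (h - 1)*(h^2 - 3*h) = (h - 3)*(h - 1)*(h)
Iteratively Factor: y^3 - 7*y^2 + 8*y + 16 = (y + 1)*(y^2 - 8*y + 16) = (y - 4)*(y + 1)*(y - 4)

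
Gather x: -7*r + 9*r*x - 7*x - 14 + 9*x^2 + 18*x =-7*r + 9*x^2 + x*(9*r + 11) - 14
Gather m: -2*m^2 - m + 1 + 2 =-2*m^2 - m + 3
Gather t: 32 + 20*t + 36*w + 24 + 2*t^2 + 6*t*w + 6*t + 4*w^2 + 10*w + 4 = 2*t^2 + t*(6*w + 26) + 4*w^2 + 46*w + 60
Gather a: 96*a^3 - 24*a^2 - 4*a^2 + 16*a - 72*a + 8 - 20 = 96*a^3 - 28*a^2 - 56*a - 12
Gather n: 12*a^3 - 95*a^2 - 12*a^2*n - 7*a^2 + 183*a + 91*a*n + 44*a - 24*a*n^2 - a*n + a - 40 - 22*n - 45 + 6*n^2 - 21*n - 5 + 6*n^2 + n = 12*a^3 - 102*a^2 + 228*a + n^2*(12 - 24*a) + n*(-12*a^2 + 90*a - 42) - 90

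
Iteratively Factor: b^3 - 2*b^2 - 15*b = (b - 5)*(b^2 + 3*b) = b*(b - 5)*(b + 3)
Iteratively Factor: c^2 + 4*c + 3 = (c + 1)*(c + 3)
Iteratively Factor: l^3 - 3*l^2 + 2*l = (l - 1)*(l^2 - 2*l) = (l - 2)*(l - 1)*(l)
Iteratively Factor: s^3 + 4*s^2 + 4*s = (s + 2)*(s^2 + 2*s) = (s + 2)^2*(s)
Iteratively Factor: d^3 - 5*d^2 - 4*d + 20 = (d + 2)*(d^2 - 7*d + 10) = (d - 2)*(d + 2)*(d - 5)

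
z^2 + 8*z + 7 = (z + 1)*(z + 7)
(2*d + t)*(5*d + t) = 10*d^2 + 7*d*t + t^2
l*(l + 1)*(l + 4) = l^3 + 5*l^2 + 4*l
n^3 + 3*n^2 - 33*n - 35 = (n - 5)*(n + 1)*(n + 7)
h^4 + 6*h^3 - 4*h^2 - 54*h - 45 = (h - 3)*(h + 1)*(h + 3)*(h + 5)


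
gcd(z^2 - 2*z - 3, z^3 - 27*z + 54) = z - 3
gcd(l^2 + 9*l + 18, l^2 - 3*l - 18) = l + 3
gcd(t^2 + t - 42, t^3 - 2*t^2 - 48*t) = 1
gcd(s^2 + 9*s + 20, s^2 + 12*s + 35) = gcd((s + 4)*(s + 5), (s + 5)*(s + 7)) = s + 5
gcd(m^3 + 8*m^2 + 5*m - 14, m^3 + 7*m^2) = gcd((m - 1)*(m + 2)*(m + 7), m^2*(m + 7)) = m + 7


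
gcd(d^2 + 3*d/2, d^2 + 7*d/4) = d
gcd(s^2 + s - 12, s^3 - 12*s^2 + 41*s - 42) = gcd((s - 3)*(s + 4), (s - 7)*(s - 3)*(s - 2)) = s - 3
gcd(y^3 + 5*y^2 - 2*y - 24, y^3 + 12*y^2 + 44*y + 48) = y + 4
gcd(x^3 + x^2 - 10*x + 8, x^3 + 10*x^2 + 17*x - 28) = x^2 + 3*x - 4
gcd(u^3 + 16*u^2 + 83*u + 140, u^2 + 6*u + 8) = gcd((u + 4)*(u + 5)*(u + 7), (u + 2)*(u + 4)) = u + 4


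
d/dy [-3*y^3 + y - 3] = 1 - 9*y^2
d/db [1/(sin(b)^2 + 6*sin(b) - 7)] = -2*(sin(b) + 3)*cos(b)/(sin(b)^2 + 6*sin(b) - 7)^2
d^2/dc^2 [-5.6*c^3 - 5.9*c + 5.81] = -33.6*c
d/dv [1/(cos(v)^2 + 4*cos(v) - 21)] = 2*(cos(v) + 2)*sin(v)/(cos(v)^2 + 4*cos(v) - 21)^2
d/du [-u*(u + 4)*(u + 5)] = -3*u^2 - 18*u - 20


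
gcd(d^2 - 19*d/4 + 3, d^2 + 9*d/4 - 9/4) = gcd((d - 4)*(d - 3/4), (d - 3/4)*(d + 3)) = d - 3/4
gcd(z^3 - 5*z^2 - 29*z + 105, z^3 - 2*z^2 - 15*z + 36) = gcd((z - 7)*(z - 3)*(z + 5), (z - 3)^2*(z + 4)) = z - 3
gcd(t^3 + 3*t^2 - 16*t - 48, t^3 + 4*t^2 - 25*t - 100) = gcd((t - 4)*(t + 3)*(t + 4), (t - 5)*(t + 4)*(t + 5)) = t + 4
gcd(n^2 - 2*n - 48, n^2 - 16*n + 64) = n - 8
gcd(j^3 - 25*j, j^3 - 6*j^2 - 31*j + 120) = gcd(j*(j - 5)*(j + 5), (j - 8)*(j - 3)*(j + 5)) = j + 5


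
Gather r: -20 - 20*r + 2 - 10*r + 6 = -30*r - 12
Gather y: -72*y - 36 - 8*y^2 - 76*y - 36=-8*y^2 - 148*y - 72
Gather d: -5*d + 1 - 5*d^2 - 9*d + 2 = -5*d^2 - 14*d + 3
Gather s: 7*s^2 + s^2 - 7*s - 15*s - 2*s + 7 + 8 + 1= 8*s^2 - 24*s + 16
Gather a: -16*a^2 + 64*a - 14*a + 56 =-16*a^2 + 50*a + 56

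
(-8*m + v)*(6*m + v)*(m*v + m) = -48*m^3*v - 48*m^3 - 2*m^2*v^2 - 2*m^2*v + m*v^3 + m*v^2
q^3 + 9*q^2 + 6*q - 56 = (q - 2)*(q + 4)*(q + 7)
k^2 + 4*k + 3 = (k + 1)*(k + 3)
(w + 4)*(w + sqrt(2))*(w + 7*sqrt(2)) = w^3 + 4*w^2 + 8*sqrt(2)*w^2 + 14*w + 32*sqrt(2)*w + 56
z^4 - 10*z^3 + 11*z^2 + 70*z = z*(z - 7)*(z - 5)*(z + 2)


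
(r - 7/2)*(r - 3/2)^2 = r^3 - 13*r^2/2 + 51*r/4 - 63/8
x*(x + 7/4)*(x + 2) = x^3 + 15*x^2/4 + 7*x/2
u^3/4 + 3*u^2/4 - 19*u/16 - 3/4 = (u/4 + 1)*(u - 3/2)*(u + 1/2)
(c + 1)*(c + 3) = c^2 + 4*c + 3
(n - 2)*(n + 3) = n^2 + n - 6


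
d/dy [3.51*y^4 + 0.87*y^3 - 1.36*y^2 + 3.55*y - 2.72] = 14.04*y^3 + 2.61*y^2 - 2.72*y + 3.55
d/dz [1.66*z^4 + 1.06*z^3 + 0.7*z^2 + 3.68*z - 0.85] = 6.64*z^3 + 3.18*z^2 + 1.4*z + 3.68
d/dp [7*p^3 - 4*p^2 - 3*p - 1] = 21*p^2 - 8*p - 3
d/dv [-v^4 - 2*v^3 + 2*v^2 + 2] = 2*v*(-2*v^2 - 3*v + 2)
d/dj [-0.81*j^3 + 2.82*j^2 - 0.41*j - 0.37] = -2.43*j^2 + 5.64*j - 0.41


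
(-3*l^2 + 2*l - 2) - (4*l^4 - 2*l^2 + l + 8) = -4*l^4 - l^2 + l - 10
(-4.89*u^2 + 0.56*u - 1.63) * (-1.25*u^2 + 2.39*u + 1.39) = 6.1125*u^4 - 12.3871*u^3 - 3.4212*u^2 - 3.1173*u - 2.2657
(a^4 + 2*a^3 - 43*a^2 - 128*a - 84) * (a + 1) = a^5 + 3*a^4 - 41*a^3 - 171*a^2 - 212*a - 84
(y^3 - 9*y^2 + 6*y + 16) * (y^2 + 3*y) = y^5 - 6*y^4 - 21*y^3 + 34*y^2 + 48*y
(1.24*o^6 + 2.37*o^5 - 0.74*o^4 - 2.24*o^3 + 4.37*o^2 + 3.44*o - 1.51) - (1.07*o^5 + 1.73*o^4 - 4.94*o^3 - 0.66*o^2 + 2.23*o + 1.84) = 1.24*o^6 + 1.3*o^5 - 2.47*o^4 + 2.7*o^3 + 5.03*o^2 + 1.21*o - 3.35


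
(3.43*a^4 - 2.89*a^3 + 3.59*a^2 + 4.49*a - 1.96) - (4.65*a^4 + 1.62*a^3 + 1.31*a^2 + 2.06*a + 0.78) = -1.22*a^4 - 4.51*a^3 + 2.28*a^2 + 2.43*a - 2.74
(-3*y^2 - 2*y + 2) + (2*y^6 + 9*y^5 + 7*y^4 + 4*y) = 2*y^6 + 9*y^5 + 7*y^4 - 3*y^2 + 2*y + 2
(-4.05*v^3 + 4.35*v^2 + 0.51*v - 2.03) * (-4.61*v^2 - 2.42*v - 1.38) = 18.6705*v^5 - 10.2525*v^4 - 7.2891*v^3 + 2.1211*v^2 + 4.2088*v + 2.8014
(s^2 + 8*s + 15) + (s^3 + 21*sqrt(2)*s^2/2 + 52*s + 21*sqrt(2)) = s^3 + s^2 + 21*sqrt(2)*s^2/2 + 60*s + 15 + 21*sqrt(2)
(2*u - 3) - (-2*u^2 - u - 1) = 2*u^2 + 3*u - 2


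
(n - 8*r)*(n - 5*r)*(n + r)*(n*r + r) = n^4*r - 12*n^3*r^2 + n^3*r + 27*n^2*r^3 - 12*n^2*r^2 + 40*n*r^4 + 27*n*r^3 + 40*r^4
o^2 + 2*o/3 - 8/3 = (o - 4/3)*(o + 2)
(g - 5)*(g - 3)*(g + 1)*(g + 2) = g^4 - 5*g^3 - 7*g^2 + 29*g + 30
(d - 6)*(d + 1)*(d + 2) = d^3 - 3*d^2 - 16*d - 12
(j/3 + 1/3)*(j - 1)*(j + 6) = j^3/3 + 2*j^2 - j/3 - 2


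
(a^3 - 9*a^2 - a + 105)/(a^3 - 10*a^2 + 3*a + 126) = (a - 5)/(a - 6)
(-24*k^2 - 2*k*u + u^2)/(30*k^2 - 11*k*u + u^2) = (4*k + u)/(-5*k + u)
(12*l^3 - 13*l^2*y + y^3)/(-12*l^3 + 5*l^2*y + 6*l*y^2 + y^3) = (-3*l + y)/(3*l + y)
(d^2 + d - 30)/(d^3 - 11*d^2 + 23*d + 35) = (d + 6)/(d^2 - 6*d - 7)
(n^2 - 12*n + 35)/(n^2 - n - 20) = (n - 7)/(n + 4)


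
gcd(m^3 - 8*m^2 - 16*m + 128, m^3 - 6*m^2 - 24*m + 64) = m^2 - 4*m - 32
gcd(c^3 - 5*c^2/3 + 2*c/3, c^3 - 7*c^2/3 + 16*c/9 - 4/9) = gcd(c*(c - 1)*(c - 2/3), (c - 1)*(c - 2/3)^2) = c^2 - 5*c/3 + 2/3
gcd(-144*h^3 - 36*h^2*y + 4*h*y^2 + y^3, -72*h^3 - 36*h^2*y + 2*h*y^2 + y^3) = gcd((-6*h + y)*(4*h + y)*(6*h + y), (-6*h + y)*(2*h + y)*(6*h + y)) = -36*h^2 + y^2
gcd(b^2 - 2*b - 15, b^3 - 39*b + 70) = b - 5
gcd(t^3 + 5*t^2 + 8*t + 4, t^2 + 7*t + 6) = t + 1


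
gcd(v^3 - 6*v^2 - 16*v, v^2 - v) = v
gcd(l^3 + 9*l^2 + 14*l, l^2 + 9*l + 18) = 1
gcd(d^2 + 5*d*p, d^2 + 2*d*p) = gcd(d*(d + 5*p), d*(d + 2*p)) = d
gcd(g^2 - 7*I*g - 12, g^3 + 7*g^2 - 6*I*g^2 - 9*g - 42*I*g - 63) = g - 3*I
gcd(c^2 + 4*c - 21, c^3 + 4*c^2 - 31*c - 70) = c + 7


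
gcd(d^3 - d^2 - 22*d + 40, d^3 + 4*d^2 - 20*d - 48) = d - 4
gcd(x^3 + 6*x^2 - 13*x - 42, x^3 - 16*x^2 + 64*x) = 1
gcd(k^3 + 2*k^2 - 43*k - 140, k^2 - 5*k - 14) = k - 7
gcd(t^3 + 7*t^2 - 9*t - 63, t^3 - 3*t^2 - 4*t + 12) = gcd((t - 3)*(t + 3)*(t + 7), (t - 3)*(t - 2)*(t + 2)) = t - 3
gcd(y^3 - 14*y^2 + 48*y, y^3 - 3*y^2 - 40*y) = y^2 - 8*y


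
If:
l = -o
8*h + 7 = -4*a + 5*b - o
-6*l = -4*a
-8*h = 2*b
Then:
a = -3*o/2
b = 1 - 5*o/7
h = 5*o/28 - 1/4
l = -o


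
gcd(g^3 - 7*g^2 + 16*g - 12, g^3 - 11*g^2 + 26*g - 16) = g - 2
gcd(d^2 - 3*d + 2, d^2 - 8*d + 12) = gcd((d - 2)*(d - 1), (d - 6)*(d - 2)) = d - 2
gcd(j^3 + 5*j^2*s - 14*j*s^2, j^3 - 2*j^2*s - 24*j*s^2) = j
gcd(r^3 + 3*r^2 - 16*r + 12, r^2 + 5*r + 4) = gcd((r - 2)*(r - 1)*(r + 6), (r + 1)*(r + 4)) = 1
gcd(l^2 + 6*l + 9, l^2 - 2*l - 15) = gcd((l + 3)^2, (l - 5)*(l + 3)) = l + 3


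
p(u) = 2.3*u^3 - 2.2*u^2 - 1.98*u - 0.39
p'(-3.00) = 73.32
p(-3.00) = -76.35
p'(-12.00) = 1044.42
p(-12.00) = -4267.83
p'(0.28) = -2.67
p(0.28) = -1.07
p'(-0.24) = -0.53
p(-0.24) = -0.07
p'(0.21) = -2.60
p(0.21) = -0.88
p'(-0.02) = -1.89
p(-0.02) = -0.35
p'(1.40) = 5.38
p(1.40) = -1.16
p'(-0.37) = 0.59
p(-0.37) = -0.08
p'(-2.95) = 71.05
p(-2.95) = -72.74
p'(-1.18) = 12.82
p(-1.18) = -4.90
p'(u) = 6.9*u^2 - 4.4*u - 1.98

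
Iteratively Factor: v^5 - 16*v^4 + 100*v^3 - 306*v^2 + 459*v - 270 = (v - 3)*(v^4 - 13*v^3 + 61*v^2 - 123*v + 90) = (v - 3)*(v - 2)*(v^3 - 11*v^2 + 39*v - 45) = (v - 3)^2*(v - 2)*(v^2 - 8*v + 15) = (v - 5)*(v - 3)^2*(v - 2)*(v - 3)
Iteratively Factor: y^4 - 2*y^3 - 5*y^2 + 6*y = (y + 2)*(y^3 - 4*y^2 + 3*y) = (y - 3)*(y + 2)*(y^2 - y) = y*(y - 3)*(y + 2)*(y - 1)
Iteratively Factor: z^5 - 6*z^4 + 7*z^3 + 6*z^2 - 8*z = (z - 4)*(z^4 - 2*z^3 - z^2 + 2*z) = (z - 4)*(z - 2)*(z^3 - z) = z*(z - 4)*(z - 2)*(z^2 - 1) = z*(z - 4)*(z - 2)*(z - 1)*(z + 1)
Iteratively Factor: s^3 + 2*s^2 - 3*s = (s)*(s^2 + 2*s - 3) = s*(s - 1)*(s + 3)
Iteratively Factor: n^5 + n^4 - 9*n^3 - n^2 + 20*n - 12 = (n - 1)*(n^4 + 2*n^3 - 7*n^2 - 8*n + 12) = (n - 1)*(n + 3)*(n^3 - n^2 - 4*n + 4) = (n - 2)*(n - 1)*(n + 3)*(n^2 + n - 2) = (n - 2)*(n - 1)^2*(n + 3)*(n + 2)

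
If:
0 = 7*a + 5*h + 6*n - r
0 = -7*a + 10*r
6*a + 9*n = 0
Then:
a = 10*r/7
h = -23*r/35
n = -20*r/21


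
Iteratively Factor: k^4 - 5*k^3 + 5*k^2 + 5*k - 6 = (k - 3)*(k^3 - 2*k^2 - k + 2) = (k - 3)*(k - 2)*(k^2 - 1) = (k - 3)*(k - 2)*(k + 1)*(k - 1)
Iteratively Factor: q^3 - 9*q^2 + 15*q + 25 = (q + 1)*(q^2 - 10*q + 25) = (q - 5)*(q + 1)*(q - 5)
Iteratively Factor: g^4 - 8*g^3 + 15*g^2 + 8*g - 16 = (g - 4)*(g^3 - 4*g^2 - g + 4) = (g - 4)*(g - 1)*(g^2 - 3*g - 4) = (g - 4)*(g - 1)*(g + 1)*(g - 4)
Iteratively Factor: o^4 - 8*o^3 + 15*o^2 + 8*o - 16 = (o - 4)*(o^3 - 4*o^2 - o + 4) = (o - 4)^2*(o^2 - 1) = (o - 4)^2*(o - 1)*(o + 1)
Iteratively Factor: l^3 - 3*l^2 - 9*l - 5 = (l - 5)*(l^2 + 2*l + 1) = (l - 5)*(l + 1)*(l + 1)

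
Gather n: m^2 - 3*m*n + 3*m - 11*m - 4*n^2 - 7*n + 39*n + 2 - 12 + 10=m^2 - 8*m - 4*n^2 + n*(32 - 3*m)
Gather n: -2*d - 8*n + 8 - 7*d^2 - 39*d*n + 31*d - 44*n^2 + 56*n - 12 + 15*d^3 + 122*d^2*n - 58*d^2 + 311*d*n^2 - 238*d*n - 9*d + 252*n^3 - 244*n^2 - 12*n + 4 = 15*d^3 - 65*d^2 + 20*d + 252*n^3 + n^2*(311*d - 288) + n*(122*d^2 - 277*d + 36)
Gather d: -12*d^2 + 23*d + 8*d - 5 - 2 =-12*d^2 + 31*d - 7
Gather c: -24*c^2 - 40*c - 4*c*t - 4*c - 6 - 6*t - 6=-24*c^2 + c*(-4*t - 44) - 6*t - 12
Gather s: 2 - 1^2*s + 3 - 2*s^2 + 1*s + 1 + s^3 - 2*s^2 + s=s^3 - 4*s^2 + s + 6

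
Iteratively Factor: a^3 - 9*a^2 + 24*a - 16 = (a - 4)*(a^2 - 5*a + 4) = (a - 4)*(a - 1)*(a - 4)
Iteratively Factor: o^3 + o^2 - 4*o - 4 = (o - 2)*(o^2 + 3*o + 2) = (o - 2)*(o + 1)*(o + 2)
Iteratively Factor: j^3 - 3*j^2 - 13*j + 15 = (j - 5)*(j^2 + 2*j - 3) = (j - 5)*(j + 3)*(j - 1)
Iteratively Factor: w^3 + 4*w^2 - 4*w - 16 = (w + 4)*(w^2 - 4) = (w + 2)*(w + 4)*(w - 2)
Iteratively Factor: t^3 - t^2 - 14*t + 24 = (t + 4)*(t^2 - 5*t + 6) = (t - 2)*(t + 4)*(t - 3)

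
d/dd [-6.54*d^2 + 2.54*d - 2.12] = 2.54 - 13.08*d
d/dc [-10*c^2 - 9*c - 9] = -20*c - 9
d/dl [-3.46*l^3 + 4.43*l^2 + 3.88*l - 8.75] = -10.38*l^2 + 8.86*l + 3.88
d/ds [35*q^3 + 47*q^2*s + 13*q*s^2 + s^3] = 47*q^2 + 26*q*s + 3*s^2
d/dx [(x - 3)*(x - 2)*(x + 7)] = 3*x^2 + 4*x - 29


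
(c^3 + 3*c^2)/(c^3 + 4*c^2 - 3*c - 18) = c^2/(c^2 + c - 6)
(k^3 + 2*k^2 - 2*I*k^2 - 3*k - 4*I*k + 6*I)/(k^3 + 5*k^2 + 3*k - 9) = (k - 2*I)/(k + 3)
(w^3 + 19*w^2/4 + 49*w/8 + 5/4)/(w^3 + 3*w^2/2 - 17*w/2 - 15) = (w + 1/4)/(w - 3)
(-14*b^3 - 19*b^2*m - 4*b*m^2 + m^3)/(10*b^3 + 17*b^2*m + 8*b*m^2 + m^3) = (-7*b + m)/(5*b + m)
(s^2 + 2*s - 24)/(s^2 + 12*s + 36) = (s - 4)/(s + 6)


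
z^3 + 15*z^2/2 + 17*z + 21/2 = (z + 1)*(z + 3)*(z + 7/2)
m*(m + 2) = m^2 + 2*m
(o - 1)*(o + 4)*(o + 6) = o^3 + 9*o^2 + 14*o - 24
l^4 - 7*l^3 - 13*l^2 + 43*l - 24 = (l - 8)*(l - 1)^2*(l + 3)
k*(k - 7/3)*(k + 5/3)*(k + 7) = k^4 + 19*k^3/3 - 77*k^2/9 - 245*k/9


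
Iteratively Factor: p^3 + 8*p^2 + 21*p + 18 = (p + 2)*(p^2 + 6*p + 9) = (p + 2)*(p + 3)*(p + 3)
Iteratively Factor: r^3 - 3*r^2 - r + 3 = (r - 3)*(r^2 - 1) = (r - 3)*(r + 1)*(r - 1)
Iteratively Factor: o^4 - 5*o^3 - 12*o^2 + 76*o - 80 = (o - 5)*(o^3 - 12*o + 16) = (o - 5)*(o - 2)*(o^2 + 2*o - 8) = (o - 5)*(o - 2)*(o + 4)*(o - 2)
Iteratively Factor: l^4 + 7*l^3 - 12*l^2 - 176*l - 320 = (l - 5)*(l^3 + 12*l^2 + 48*l + 64) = (l - 5)*(l + 4)*(l^2 + 8*l + 16) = (l - 5)*(l + 4)^2*(l + 4)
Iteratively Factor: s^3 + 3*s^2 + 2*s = (s)*(s^2 + 3*s + 2) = s*(s + 1)*(s + 2)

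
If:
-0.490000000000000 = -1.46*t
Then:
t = 0.34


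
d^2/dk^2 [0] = 0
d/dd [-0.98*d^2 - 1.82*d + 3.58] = -1.96*d - 1.82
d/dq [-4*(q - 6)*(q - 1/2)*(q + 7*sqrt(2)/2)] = -12*q^2 - 28*sqrt(2)*q + 52*q - 12 + 91*sqrt(2)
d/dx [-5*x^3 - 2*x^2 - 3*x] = -15*x^2 - 4*x - 3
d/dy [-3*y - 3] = -3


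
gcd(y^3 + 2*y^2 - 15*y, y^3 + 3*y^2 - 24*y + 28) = 1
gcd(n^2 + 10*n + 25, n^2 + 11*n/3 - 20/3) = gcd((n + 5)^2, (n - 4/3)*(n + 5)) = n + 5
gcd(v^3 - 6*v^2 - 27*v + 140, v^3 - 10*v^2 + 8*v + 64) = v - 4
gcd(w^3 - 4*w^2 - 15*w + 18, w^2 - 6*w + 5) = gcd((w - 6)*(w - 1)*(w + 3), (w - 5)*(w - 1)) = w - 1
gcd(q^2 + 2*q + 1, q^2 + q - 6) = 1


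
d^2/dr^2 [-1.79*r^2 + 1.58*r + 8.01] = -3.58000000000000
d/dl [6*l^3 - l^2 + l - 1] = 18*l^2 - 2*l + 1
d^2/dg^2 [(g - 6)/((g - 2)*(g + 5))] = 2*(g^3 - 18*g^2 - 24*g - 84)/(g^6 + 9*g^5 - 3*g^4 - 153*g^3 + 30*g^2 + 900*g - 1000)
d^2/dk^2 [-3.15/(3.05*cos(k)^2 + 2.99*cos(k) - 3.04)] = (117.2115*(1 - cos(k)^2)^2 + 86.1792749999999*cos(k)^3 + 203.594265*cos(k)^2 - 143.72631*cos(k) - 231.94773)/(3.05*cos(k)^2 + 2.99*cos(k) - 3.04)^3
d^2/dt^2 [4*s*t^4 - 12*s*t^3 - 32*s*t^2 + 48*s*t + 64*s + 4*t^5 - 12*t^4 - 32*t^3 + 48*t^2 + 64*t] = 48*s*t^2 - 72*s*t - 64*s + 80*t^3 - 144*t^2 - 192*t + 96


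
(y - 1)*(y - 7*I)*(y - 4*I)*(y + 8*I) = y^4 - y^3 - 3*I*y^3 + 60*y^2 + 3*I*y^2 - 60*y - 224*I*y + 224*I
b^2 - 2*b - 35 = (b - 7)*(b + 5)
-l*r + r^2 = r*(-l + r)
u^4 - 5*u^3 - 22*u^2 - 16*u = u*(u - 8)*(u + 1)*(u + 2)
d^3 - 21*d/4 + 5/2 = (d - 2)*(d - 1/2)*(d + 5/2)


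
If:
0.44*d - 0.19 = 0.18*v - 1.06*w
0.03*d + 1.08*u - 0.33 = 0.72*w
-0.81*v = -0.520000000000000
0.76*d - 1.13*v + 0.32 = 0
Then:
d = 0.53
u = 0.34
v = 0.64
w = 0.07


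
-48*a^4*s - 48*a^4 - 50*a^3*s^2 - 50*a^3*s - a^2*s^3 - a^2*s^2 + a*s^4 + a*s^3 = (-8*a + s)*(a + s)*(6*a + s)*(a*s + a)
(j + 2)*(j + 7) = j^2 + 9*j + 14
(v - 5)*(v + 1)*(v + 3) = v^3 - v^2 - 17*v - 15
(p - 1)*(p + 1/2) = p^2 - p/2 - 1/2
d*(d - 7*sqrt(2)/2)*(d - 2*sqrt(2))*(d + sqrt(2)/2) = d^4 - 5*sqrt(2)*d^3 + 17*d^2/2 + 7*sqrt(2)*d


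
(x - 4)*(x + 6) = x^2 + 2*x - 24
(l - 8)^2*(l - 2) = l^3 - 18*l^2 + 96*l - 128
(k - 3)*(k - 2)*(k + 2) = k^3 - 3*k^2 - 4*k + 12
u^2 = u^2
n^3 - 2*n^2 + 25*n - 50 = (n - 2)*(n - 5*I)*(n + 5*I)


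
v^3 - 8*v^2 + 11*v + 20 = (v - 5)*(v - 4)*(v + 1)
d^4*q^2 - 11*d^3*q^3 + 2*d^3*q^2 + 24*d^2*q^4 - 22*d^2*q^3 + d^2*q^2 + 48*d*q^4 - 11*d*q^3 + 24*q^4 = (d - 8*q)*(d - 3*q)*(d*q + q)^2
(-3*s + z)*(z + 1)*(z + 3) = -3*s*z^2 - 12*s*z - 9*s + z^3 + 4*z^2 + 3*z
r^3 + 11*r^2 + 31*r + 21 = (r + 1)*(r + 3)*(r + 7)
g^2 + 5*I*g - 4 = (g + I)*(g + 4*I)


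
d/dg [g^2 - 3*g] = 2*g - 3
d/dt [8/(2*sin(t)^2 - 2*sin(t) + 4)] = 4*(1 - 2*sin(t))*cos(t)/(sin(t)^2 - sin(t) + 2)^2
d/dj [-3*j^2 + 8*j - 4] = 8 - 6*j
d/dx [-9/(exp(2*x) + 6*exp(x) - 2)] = 18*(exp(x) + 3)*exp(x)/(exp(2*x) + 6*exp(x) - 2)^2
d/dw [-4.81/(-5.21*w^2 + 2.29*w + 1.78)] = (11.0149 - 50.1202*w)/(-5.21*w^2 + 2.29*w + 1.78)^2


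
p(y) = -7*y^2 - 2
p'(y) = -14*y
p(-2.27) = -38.07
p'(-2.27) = 31.78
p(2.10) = -32.87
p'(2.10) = -29.40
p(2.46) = -44.36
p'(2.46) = -34.44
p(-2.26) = -37.75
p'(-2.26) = 31.64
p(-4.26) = -129.03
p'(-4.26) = 59.64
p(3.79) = -102.55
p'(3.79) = -53.06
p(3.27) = -76.85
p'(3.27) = -45.78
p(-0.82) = -6.71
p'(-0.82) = 11.48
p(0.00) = -2.00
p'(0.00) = 0.00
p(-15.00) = -1577.00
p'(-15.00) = 210.00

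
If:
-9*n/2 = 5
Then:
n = -10/9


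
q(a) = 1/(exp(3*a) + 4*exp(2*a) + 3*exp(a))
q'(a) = (-3*exp(3*a) - 8*exp(2*a) - 3*exp(a))/(exp(3*a) + 4*exp(2*a) + 3*exp(a))^2 = (-3*exp(2*a) - 8*exp(a) - 3)*exp(-a)/(exp(2*a) + 4*exp(a) + 3)^2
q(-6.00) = 134.03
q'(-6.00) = -134.48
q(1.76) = 0.00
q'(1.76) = -0.01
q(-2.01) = 2.10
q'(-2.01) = -2.44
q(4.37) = 0.00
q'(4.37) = -0.00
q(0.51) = 0.05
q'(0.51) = -0.10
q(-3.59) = 11.65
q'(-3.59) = -12.07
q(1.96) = 0.00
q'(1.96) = -0.00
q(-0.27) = 0.20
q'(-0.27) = -0.32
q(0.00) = 0.12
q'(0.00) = -0.22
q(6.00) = 0.00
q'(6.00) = 0.00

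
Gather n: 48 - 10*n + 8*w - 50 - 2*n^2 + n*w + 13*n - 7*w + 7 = -2*n^2 + n*(w + 3) + w + 5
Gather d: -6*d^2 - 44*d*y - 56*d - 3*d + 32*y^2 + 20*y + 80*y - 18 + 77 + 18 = -6*d^2 + d*(-44*y - 59) + 32*y^2 + 100*y + 77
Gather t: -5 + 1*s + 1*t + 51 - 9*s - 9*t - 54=-8*s - 8*t - 8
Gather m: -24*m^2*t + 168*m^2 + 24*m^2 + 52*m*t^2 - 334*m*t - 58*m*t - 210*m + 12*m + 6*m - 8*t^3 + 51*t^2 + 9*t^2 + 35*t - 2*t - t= m^2*(192 - 24*t) + m*(52*t^2 - 392*t - 192) - 8*t^3 + 60*t^2 + 32*t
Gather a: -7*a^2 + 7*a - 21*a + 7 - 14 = -7*a^2 - 14*a - 7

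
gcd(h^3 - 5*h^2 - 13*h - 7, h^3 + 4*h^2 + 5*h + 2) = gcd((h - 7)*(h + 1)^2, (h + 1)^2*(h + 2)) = h^2 + 2*h + 1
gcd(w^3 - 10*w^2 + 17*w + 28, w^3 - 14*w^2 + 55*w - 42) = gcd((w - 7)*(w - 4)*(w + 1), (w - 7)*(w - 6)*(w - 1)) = w - 7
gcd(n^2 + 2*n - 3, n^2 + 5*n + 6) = n + 3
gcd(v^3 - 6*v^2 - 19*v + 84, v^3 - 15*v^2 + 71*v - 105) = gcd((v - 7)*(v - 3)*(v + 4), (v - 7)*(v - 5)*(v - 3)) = v^2 - 10*v + 21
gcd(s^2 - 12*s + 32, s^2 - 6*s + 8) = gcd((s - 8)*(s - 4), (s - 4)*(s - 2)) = s - 4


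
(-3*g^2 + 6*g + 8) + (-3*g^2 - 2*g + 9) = -6*g^2 + 4*g + 17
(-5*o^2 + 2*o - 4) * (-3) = 15*o^2 - 6*o + 12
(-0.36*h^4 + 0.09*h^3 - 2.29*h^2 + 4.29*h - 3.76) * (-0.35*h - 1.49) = 0.126*h^5 + 0.5049*h^4 + 0.6674*h^3 + 1.9106*h^2 - 5.0761*h + 5.6024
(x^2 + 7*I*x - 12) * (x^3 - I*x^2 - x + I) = x^5 + 6*I*x^4 - 6*x^3 + 6*I*x^2 + 5*x - 12*I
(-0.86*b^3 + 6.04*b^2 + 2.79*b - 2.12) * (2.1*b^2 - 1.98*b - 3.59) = -1.806*b^5 + 14.3868*b^4 - 3.0128*b^3 - 31.6598*b^2 - 5.8185*b + 7.6108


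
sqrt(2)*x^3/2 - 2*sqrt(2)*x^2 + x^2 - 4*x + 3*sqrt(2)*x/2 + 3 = (x - 3)*(x - 1)*(sqrt(2)*x/2 + 1)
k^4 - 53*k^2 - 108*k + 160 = (k - 8)*(k - 1)*(k + 4)*(k + 5)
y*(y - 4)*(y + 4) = y^3 - 16*y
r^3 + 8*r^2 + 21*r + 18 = (r + 2)*(r + 3)^2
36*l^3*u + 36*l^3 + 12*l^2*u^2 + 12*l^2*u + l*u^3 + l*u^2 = (6*l + u)^2*(l*u + l)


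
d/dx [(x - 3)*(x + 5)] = 2*x + 2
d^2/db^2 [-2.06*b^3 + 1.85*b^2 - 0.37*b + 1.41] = 3.7 - 12.36*b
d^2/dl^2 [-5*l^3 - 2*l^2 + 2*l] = -30*l - 4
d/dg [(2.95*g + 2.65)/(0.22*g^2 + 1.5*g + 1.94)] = (-0.649*g^2 - 1.166*g + 1.748)/(0.0484*g^4 + 0.66*g^3 + 3.1036*g^2 + 5.82*g + 3.7636)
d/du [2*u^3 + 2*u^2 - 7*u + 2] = 6*u^2 + 4*u - 7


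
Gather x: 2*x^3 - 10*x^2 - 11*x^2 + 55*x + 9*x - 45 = 2*x^3 - 21*x^2 + 64*x - 45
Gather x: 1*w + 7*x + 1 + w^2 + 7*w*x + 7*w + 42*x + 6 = w^2 + 8*w + x*(7*w + 49) + 7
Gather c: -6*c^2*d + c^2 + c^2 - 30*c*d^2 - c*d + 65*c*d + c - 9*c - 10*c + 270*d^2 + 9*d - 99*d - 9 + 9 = c^2*(2 - 6*d) + c*(-30*d^2 + 64*d - 18) + 270*d^2 - 90*d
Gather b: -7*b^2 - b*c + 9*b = -7*b^2 + b*(9 - c)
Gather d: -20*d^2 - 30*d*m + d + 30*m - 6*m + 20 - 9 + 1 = -20*d^2 + d*(1 - 30*m) + 24*m + 12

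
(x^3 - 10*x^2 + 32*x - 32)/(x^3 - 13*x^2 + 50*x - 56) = (x - 4)/(x - 7)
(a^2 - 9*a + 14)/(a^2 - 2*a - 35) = (a - 2)/(a + 5)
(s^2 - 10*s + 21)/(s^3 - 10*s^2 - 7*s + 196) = (s - 3)/(s^2 - 3*s - 28)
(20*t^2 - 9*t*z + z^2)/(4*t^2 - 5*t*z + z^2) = (-5*t + z)/(-t + z)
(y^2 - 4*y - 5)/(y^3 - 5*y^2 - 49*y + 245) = (y + 1)/(y^2 - 49)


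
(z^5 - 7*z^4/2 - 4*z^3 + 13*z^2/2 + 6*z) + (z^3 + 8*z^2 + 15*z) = z^5 - 7*z^4/2 - 3*z^3 + 29*z^2/2 + 21*z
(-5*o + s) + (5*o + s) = 2*s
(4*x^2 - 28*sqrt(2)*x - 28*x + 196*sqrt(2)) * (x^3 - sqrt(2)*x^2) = 4*x^5 - 32*sqrt(2)*x^4 - 28*x^4 + 56*x^3 + 224*sqrt(2)*x^3 - 392*x^2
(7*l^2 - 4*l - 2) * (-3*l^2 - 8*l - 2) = -21*l^4 - 44*l^3 + 24*l^2 + 24*l + 4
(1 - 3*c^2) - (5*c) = -3*c^2 - 5*c + 1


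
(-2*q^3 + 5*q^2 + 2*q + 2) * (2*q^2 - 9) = -4*q^5 + 10*q^4 + 22*q^3 - 41*q^2 - 18*q - 18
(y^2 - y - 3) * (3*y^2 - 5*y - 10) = 3*y^4 - 8*y^3 - 14*y^2 + 25*y + 30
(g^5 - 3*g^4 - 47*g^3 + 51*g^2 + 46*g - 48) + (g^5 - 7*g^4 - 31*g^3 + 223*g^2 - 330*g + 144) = 2*g^5 - 10*g^4 - 78*g^3 + 274*g^2 - 284*g + 96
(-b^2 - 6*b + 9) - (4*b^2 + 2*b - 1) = -5*b^2 - 8*b + 10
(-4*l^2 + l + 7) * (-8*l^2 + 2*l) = 32*l^4 - 16*l^3 - 54*l^2 + 14*l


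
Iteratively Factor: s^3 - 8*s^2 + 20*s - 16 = (s - 2)*(s^2 - 6*s + 8) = (s - 2)^2*(s - 4)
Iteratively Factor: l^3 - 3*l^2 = (l)*(l^2 - 3*l) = l*(l - 3)*(l)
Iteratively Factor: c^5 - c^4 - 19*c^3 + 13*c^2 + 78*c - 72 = (c - 4)*(c^4 + 3*c^3 - 7*c^2 - 15*c + 18) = (c - 4)*(c - 1)*(c^3 + 4*c^2 - 3*c - 18) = (c - 4)*(c - 2)*(c - 1)*(c^2 + 6*c + 9) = (c - 4)*(c - 2)*(c - 1)*(c + 3)*(c + 3)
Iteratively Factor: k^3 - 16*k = (k)*(k^2 - 16) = k*(k - 4)*(k + 4)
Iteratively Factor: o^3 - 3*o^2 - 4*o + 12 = (o + 2)*(o^2 - 5*o + 6) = (o - 3)*(o + 2)*(o - 2)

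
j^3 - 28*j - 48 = (j - 6)*(j + 2)*(j + 4)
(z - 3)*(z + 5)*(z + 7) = z^3 + 9*z^2 - z - 105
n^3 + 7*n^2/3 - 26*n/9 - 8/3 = (n - 4/3)*(n + 2/3)*(n + 3)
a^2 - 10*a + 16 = (a - 8)*(a - 2)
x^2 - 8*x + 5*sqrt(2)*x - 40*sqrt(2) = (x - 8)*(x + 5*sqrt(2))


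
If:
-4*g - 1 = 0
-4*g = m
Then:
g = -1/4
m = 1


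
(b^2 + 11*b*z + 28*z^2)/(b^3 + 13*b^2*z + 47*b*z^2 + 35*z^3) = (b + 4*z)/(b^2 + 6*b*z + 5*z^2)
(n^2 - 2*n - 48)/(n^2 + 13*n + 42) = (n - 8)/(n + 7)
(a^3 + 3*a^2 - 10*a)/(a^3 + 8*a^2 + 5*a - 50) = a/(a + 5)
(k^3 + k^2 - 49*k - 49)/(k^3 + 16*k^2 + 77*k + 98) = (k^2 - 6*k - 7)/(k^2 + 9*k + 14)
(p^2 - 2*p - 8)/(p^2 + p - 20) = (p + 2)/(p + 5)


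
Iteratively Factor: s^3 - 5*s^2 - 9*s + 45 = (s + 3)*(s^2 - 8*s + 15) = (s - 3)*(s + 3)*(s - 5)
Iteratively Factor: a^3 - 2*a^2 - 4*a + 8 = (a - 2)*(a^2 - 4) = (a - 2)*(a + 2)*(a - 2)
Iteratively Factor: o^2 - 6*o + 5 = (o - 5)*(o - 1)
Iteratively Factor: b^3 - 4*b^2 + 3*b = (b - 1)*(b^2 - 3*b) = (b - 3)*(b - 1)*(b)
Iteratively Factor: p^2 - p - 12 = (p - 4)*(p + 3)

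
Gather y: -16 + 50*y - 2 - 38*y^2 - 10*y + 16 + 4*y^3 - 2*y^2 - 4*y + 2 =4*y^3 - 40*y^2 + 36*y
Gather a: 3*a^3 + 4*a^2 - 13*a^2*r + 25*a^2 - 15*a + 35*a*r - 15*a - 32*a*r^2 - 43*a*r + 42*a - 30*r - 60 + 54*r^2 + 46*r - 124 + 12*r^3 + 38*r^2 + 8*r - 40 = 3*a^3 + a^2*(29 - 13*r) + a*(-32*r^2 - 8*r + 12) + 12*r^3 + 92*r^2 + 24*r - 224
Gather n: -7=-7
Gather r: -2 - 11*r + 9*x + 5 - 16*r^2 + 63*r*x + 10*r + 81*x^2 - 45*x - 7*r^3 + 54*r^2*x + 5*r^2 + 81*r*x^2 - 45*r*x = -7*r^3 + r^2*(54*x - 11) + r*(81*x^2 + 18*x - 1) + 81*x^2 - 36*x + 3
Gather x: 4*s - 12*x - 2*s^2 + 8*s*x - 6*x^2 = -2*s^2 + 4*s - 6*x^2 + x*(8*s - 12)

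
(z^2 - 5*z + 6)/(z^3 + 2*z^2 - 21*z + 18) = (z - 2)/(z^2 + 5*z - 6)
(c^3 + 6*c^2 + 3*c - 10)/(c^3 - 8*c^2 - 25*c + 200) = (c^2 + c - 2)/(c^2 - 13*c + 40)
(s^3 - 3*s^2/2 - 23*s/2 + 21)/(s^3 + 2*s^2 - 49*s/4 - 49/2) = 2*(s^2 - 5*s + 6)/(2*s^2 - 3*s - 14)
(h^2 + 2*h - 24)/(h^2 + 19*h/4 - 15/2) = 4*(h - 4)/(4*h - 5)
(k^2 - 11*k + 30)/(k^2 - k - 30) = (k - 5)/(k + 5)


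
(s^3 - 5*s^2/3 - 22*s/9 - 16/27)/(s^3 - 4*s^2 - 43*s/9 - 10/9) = (s - 8/3)/(s - 5)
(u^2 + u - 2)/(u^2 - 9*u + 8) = (u + 2)/(u - 8)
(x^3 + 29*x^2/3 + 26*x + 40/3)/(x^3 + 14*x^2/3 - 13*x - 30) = (3*x^3 + 29*x^2 + 78*x + 40)/(3*x^3 + 14*x^2 - 39*x - 90)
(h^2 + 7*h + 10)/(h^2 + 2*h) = (h + 5)/h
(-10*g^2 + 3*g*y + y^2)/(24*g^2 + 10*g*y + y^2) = (-10*g^2 + 3*g*y + y^2)/(24*g^2 + 10*g*y + y^2)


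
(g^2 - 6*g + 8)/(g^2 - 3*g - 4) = (g - 2)/(g + 1)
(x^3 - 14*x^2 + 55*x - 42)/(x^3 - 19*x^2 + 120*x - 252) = (x - 1)/(x - 6)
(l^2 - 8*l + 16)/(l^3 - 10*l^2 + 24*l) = (l - 4)/(l*(l - 6))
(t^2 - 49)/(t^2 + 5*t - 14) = (t - 7)/(t - 2)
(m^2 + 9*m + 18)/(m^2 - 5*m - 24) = (m + 6)/(m - 8)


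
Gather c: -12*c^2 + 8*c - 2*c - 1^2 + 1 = -12*c^2 + 6*c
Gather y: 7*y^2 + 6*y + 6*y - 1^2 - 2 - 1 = 7*y^2 + 12*y - 4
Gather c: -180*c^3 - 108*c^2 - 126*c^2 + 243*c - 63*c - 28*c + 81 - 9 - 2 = -180*c^3 - 234*c^2 + 152*c + 70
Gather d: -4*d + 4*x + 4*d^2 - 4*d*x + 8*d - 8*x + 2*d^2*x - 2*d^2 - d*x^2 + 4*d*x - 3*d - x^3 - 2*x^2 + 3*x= d^2*(2*x + 2) + d*(1 - x^2) - x^3 - 2*x^2 - x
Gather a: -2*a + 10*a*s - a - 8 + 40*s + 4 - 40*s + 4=a*(10*s - 3)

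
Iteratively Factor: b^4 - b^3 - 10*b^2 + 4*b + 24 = (b - 2)*(b^3 + b^2 - 8*b - 12) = (b - 3)*(b - 2)*(b^2 + 4*b + 4) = (b - 3)*(b - 2)*(b + 2)*(b + 2)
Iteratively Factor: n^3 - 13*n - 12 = (n - 4)*(n^2 + 4*n + 3) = (n - 4)*(n + 3)*(n + 1)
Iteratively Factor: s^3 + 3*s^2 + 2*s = (s + 2)*(s^2 + s) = s*(s + 2)*(s + 1)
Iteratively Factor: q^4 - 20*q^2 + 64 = (q - 4)*(q^3 + 4*q^2 - 4*q - 16) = (q - 4)*(q + 2)*(q^2 + 2*q - 8) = (q - 4)*(q - 2)*(q + 2)*(q + 4)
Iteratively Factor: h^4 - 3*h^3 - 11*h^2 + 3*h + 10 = (h - 5)*(h^3 + 2*h^2 - h - 2) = (h - 5)*(h - 1)*(h^2 + 3*h + 2) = (h - 5)*(h - 1)*(h + 1)*(h + 2)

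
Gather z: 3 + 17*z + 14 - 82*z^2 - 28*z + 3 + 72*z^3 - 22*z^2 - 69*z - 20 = 72*z^3 - 104*z^2 - 80*z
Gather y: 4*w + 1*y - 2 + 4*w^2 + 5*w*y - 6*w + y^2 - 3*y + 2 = 4*w^2 - 2*w + y^2 + y*(5*w - 2)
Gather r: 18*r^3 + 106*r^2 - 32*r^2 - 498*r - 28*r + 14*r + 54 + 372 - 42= 18*r^3 + 74*r^2 - 512*r + 384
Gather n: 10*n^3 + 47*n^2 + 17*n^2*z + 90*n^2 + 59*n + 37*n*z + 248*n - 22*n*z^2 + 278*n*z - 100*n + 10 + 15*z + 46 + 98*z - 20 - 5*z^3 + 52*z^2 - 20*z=10*n^3 + n^2*(17*z + 137) + n*(-22*z^2 + 315*z + 207) - 5*z^3 + 52*z^2 + 93*z + 36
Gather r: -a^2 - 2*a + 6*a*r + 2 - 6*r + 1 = -a^2 - 2*a + r*(6*a - 6) + 3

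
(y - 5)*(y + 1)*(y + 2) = y^3 - 2*y^2 - 13*y - 10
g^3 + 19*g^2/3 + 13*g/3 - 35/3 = (g - 1)*(g + 7/3)*(g + 5)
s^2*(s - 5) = s^3 - 5*s^2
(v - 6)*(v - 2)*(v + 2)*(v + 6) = v^4 - 40*v^2 + 144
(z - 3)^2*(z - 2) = z^3 - 8*z^2 + 21*z - 18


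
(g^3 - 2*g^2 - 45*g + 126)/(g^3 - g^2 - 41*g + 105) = (g - 6)/(g - 5)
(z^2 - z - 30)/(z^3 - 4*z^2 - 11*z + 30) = (z^2 - z - 30)/(z^3 - 4*z^2 - 11*z + 30)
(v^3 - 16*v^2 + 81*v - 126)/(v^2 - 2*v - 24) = (v^2 - 10*v + 21)/(v + 4)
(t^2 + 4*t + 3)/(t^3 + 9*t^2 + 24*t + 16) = (t + 3)/(t^2 + 8*t + 16)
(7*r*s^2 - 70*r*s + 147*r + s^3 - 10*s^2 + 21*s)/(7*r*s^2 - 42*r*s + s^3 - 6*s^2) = (s^2 - 10*s + 21)/(s*(s - 6))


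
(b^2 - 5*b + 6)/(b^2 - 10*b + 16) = (b - 3)/(b - 8)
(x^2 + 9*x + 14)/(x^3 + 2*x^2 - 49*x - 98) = 1/(x - 7)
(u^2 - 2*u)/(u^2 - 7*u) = (u - 2)/(u - 7)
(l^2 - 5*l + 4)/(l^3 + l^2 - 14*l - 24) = (l - 1)/(l^2 + 5*l + 6)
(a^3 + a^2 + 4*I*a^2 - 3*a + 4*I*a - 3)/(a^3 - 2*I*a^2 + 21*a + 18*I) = (a + 1)/(a - 6*I)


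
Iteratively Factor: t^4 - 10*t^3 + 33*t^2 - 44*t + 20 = (t - 2)*(t^3 - 8*t^2 + 17*t - 10) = (t - 2)*(t - 1)*(t^2 - 7*t + 10) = (t - 2)^2*(t - 1)*(t - 5)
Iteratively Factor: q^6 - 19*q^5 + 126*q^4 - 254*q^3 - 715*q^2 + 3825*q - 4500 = (q - 5)*(q^5 - 14*q^4 + 56*q^3 + 26*q^2 - 585*q + 900) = (q - 5)^2*(q^4 - 9*q^3 + 11*q^2 + 81*q - 180) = (q - 5)^2*(q - 4)*(q^3 - 5*q^2 - 9*q + 45) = (q - 5)^2*(q - 4)*(q + 3)*(q^2 - 8*q + 15) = (q - 5)^3*(q - 4)*(q + 3)*(q - 3)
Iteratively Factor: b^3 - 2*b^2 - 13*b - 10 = (b + 2)*(b^2 - 4*b - 5) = (b - 5)*(b + 2)*(b + 1)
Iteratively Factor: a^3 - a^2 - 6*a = (a + 2)*(a^2 - 3*a) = (a - 3)*(a + 2)*(a)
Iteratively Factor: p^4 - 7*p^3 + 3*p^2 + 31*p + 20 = (p + 1)*(p^3 - 8*p^2 + 11*p + 20) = (p + 1)^2*(p^2 - 9*p + 20) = (p - 4)*(p + 1)^2*(p - 5)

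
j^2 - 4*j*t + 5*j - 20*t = (j + 5)*(j - 4*t)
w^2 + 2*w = w*(w + 2)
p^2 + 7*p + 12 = (p + 3)*(p + 4)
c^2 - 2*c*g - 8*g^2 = (c - 4*g)*(c + 2*g)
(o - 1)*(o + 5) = o^2 + 4*o - 5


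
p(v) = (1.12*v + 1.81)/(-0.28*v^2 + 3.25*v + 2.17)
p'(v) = (0.56*v - 3.25)*(1.12*v + 1.81)/(-0.28*v^2 + 3.25*v + 2.17)^2 + 1.12/(-0.28*v^2 + 3.25*v + 2.17) = (0.3136*v^2 + 1.0136*v - 3.4521)/(0.0784*v^4 - 1.82*v^3 + 9.3473*v^2 + 14.105*v + 4.7089)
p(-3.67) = 0.17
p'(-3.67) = -0.02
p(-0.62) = 23.55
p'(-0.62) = -1764.91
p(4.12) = 0.59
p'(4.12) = 0.05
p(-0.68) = -6.19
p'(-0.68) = -139.14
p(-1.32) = -0.13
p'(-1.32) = -0.62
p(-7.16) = 0.18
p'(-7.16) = 0.00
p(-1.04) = -0.43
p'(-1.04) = -1.82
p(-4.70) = 0.18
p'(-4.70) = -0.00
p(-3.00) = 0.15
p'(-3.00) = -0.04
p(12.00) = 17.94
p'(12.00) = 74.56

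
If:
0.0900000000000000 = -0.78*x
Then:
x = -0.12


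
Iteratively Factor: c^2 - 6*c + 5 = (c - 5)*(c - 1)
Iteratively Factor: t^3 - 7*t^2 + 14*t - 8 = (t - 4)*(t^2 - 3*t + 2) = (t - 4)*(t - 2)*(t - 1)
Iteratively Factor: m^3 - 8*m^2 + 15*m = (m - 5)*(m^2 - 3*m) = (m - 5)*(m - 3)*(m)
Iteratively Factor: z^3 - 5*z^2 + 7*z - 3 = (z - 3)*(z^2 - 2*z + 1) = (z - 3)*(z - 1)*(z - 1)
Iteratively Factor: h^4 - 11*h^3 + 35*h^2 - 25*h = (h - 5)*(h^3 - 6*h^2 + 5*h) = (h - 5)*(h - 1)*(h^2 - 5*h) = (h - 5)^2*(h - 1)*(h)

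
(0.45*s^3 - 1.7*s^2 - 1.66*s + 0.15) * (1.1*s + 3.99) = 0.495*s^4 - 0.0745*s^3 - 8.609*s^2 - 6.4584*s + 0.5985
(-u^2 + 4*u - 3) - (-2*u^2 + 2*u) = u^2 + 2*u - 3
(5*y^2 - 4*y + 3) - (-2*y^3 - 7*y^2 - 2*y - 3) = 2*y^3 + 12*y^2 - 2*y + 6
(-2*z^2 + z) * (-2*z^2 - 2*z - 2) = 4*z^4 + 2*z^3 + 2*z^2 - 2*z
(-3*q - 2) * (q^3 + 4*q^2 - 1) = -3*q^4 - 14*q^3 - 8*q^2 + 3*q + 2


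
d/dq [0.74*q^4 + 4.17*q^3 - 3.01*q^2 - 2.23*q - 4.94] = 2.96*q^3 + 12.51*q^2 - 6.02*q - 2.23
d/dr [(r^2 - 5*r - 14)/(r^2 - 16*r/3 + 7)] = 3*(-r^2 + 126*r - 329)/(9*r^4 - 96*r^3 + 382*r^2 - 672*r + 441)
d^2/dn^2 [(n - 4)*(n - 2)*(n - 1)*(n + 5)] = 12*n^2 - 12*n - 42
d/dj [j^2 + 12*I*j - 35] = 2*j + 12*I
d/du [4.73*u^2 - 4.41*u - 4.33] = 9.46*u - 4.41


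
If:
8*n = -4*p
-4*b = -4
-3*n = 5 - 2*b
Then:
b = 1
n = -1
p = 2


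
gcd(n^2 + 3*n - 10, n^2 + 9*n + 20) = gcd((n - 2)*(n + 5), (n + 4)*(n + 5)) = n + 5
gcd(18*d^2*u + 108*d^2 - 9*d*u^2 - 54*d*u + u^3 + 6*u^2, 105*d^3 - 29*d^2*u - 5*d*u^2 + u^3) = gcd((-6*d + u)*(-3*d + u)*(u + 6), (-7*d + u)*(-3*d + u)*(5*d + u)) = -3*d + u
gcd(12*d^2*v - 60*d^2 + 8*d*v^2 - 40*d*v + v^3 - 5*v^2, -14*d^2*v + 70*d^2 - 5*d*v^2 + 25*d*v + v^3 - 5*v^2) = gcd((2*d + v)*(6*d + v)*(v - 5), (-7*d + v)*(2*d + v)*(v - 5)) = 2*d*v - 10*d + v^2 - 5*v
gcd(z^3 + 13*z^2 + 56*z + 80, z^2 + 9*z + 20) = z^2 + 9*z + 20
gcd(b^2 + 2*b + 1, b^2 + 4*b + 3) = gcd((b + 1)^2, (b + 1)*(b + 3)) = b + 1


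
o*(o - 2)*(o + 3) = o^3 + o^2 - 6*o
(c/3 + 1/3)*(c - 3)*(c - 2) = c^3/3 - 4*c^2/3 + c/3 + 2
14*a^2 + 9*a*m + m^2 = (2*a + m)*(7*a + m)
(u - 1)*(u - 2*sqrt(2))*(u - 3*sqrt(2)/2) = u^3 - 7*sqrt(2)*u^2/2 - u^2 + 7*sqrt(2)*u/2 + 6*u - 6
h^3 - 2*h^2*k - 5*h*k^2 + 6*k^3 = (h - 3*k)*(h - k)*(h + 2*k)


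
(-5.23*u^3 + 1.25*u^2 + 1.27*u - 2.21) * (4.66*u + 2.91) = -24.3718*u^4 - 9.3943*u^3 + 9.5557*u^2 - 6.6029*u - 6.4311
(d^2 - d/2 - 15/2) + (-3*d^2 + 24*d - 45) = -2*d^2 + 47*d/2 - 105/2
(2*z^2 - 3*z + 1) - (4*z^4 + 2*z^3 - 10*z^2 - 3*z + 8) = -4*z^4 - 2*z^3 + 12*z^2 - 7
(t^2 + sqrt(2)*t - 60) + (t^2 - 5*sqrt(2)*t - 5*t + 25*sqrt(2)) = 2*t^2 - 4*sqrt(2)*t - 5*t - 60 + 25*sqrt(2)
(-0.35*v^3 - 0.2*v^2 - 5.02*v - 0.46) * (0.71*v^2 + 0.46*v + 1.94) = -0.2485*v^5 - 0.303*v^4 - 4.3352*v^3 - 3.0238*v^2 - 9.9504*v - 0.8924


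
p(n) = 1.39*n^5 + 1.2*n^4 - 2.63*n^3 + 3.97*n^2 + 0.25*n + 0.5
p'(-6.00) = 7638.97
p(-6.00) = -8543.44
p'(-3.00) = 338.77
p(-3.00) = -134.08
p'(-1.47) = -11.27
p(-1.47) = 13.13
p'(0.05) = 0.63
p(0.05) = 0.52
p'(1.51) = 46.91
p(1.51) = 18.03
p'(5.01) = 4824.20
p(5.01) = 4914.05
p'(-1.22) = -14.50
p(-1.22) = 9.78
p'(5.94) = 9427.31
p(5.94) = 11363.68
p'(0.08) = 0.84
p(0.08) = 0.54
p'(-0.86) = -11.67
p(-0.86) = 4.90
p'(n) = 6.95*n^4 + 4.8*n^3 - 7.89*n^2 + 7.94*n + 0.25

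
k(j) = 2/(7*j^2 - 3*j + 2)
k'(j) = 2*(3 - 14*j)/(7*j^2 - 3*j + 2)^2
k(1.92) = 0.09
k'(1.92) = -0.10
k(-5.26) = 0.01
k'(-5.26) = 0.00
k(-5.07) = 0.01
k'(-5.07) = 0.00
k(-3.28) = 0.02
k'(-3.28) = 0.01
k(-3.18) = 0.02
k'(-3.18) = 0.01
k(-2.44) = 0.04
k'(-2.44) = 0.03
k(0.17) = 1.18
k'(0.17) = 0.43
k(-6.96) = 0.01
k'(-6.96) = 0.00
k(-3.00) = 0.03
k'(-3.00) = 0.02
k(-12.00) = 0.00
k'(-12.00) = 0.00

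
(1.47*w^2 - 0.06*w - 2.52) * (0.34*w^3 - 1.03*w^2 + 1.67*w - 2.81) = 0.4998*w^5 - 1.5345*w^4 + 1.6599*w^3 - 1.6353*w^2 - 4.0398*w + 7.0812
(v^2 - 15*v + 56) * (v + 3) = v^3 - 12*v^2 + 11*v + 168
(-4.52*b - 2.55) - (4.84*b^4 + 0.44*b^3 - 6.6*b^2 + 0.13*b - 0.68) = -4.84*b^4 - 0.44*b^3 + 6.6*b^2 - 4.65*b - 1.87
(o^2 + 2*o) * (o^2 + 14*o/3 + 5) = o^4 + 20*o^3/3 + 43*o^2/3 + 10*o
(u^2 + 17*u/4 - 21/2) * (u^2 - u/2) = u^4 + 15*u^3/4 - 101*u^2/8 + 21*u/4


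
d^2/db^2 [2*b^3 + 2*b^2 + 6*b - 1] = 12*b + 4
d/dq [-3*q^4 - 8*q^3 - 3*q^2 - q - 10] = -12*q^3 - 24*q^2 - 6*q - 1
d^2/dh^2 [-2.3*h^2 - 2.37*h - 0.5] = -4.60000000000000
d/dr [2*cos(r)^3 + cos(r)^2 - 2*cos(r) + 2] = 2*(-3*cos(r)^2 - cos(r) + 1)*sin(r)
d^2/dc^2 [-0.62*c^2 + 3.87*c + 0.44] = -1.24000000000000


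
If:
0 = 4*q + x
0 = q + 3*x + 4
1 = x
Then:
No Solution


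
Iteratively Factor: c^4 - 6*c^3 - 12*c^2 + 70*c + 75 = (c - 5)*(c^3 - c^2 - 17*c - 15) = (c - 5)*(c + 3)*(c^2 - 4*c - 5) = (c - 5)^2*(c + 3)*(c + 1)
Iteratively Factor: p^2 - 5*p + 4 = (p - 4)*(p - 1)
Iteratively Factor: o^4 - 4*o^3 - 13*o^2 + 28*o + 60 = (o - 5)*(o^3 + o^2 - 8*o - 12) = (o - 5)*(o - 3)*(o^2 + 4*o + 4) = (o - 5)*(o - 3)*(o + 2)*(o + 2)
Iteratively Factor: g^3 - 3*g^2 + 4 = (g + 1)*(g^2 - 4*g + 4) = (g - 2)*(g + 1)*(g - 2)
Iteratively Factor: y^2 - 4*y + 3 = (y - 3)*(y - 1)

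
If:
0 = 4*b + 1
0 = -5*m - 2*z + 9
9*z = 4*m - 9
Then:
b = -1/4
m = 99/53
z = -9/53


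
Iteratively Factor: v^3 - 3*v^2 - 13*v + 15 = (v - 5)*(v^2 + 2*v - 3) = (v - 5)*(v - 1)*(v + 3)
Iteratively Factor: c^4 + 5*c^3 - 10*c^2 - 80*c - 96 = (c + 3)*(c^3 + 2*c^2 - 16*c - 32) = (c + 3)*(c + 4)*(c^2 - 2*c - 8) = (c - 4)*(c + 3)*(c + 4)*(c + 2)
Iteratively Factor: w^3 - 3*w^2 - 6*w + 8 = (w + 2)*(w^2 - 5*w + 4) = (w - 1)*(w + 2)*(w - 4)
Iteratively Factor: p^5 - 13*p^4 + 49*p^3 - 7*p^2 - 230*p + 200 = (p - 1)*(p^4 - 12*p^3 + 37*p^2 + 30*p - 200) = (p - 5)*(p - 1)*(p^3 - 7*p^2 + 2*p + 40) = (p - 5)*(p - 4)*(p - 1)*(p^2 - 3*p - 10) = (p - 5)*(p - 4)*(p - 1)*(p + 2)*(p - 5)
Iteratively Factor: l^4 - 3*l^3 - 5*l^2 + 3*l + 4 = (l - 1)*(l^3 - 2*l^2 - 7*l - 4) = (l - 1)*(l + 1)*(l^2 - 3*l - 4) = (l - 4)*(l - 1)*(l + 1)*(l + 1)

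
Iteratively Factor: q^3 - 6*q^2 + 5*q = (q - 5)*(q^2 - q) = (q - 5)*(q - 1)*(q)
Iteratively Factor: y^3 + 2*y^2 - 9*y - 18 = (y - 3)*(y^2 + 5*y + 6) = (y - 3)*(y + 2)*(y + 3)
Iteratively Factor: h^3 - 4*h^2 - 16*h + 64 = (h + 4)*(h^2 - 8*h + 16) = (h - 4)*(h + 4)*(h - 4)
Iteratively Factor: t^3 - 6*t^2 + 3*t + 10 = (t - 5)*(t^2 - t - 2) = (t - 5)*(t - 2)*(t + 1)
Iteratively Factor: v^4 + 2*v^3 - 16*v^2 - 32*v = (v - 4)*(v^3 + 6*v^2 + 8*v) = (v - 4)*(v + 2)*(v^2 + 4*v) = v*(v - 4)*(v + 2)*(v + 4)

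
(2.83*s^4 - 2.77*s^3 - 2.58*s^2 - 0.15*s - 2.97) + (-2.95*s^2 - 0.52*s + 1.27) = 2.83*s^4 - 2.77*s^3 - 5.53*s^2 - 0.67*s - 1.7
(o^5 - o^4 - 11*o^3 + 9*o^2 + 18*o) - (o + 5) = o^5 - o^4 - 11*o^3 + 9*o^2 + 17*o - 5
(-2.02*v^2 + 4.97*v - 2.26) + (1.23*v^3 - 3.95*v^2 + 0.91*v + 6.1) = 1.23*v^3 - 5.97*v^2 + 5.88*v + 3.84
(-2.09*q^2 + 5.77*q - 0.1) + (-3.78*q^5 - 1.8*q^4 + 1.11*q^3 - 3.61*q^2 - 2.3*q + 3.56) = -3.78*q^5 - 1.8*q^4 + 1.11*q^3 - 5.7*q^2 + 3.47*q + 3.46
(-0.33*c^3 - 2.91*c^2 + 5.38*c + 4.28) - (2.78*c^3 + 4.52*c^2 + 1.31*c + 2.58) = -3.11*c^3 - 7.43*c^2 + 4.07*c + 1.7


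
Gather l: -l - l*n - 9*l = l*(-n - 10)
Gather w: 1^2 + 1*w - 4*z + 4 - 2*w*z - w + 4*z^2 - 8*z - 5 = -2*w*z + 4*z^2 - 12*z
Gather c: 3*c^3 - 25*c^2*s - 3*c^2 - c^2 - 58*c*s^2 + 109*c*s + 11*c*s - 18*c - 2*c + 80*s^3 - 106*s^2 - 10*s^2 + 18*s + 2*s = 3*c^3 + c^2*(-25*s - 4) + c*(-58*s^2 + 120*s - 20) + 80*s^3 - 116*s^2 + 20*s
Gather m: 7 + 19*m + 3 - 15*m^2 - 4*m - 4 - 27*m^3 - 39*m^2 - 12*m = -27*m^3 - 54*m^2 + 3*m + 6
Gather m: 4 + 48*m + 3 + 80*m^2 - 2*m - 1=80*m^2 + 46*m + 6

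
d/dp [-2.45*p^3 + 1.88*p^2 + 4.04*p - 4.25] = -7.35*p^2 + 3.76*p + 4.04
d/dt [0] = 0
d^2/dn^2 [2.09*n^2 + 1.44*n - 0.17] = 4.18000000000000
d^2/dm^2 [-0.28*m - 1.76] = 0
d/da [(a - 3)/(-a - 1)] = -4/(a + 1)^2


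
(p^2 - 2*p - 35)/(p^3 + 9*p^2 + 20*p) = (p - 7)/(p*(p + 4))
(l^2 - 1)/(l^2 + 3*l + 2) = (l - 1)/(l + 2)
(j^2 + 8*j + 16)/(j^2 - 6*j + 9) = (j^2 + 8*j + 16)/(j^2 - 6*j + 9)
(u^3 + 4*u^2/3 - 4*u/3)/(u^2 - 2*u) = (3*u^2 + 4*u - 4)/(3*(u - 2))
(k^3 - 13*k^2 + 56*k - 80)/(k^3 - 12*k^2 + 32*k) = (k^2 - 9*k + 20)/(k*(k - 8))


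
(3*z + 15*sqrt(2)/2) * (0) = 0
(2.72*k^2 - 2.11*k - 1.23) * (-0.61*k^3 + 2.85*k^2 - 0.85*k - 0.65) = -1.6592*k^5 + 9.0391*k^4 - 7.5752*k^3 - 3.48*k^2 + 2.417*k + 0.7995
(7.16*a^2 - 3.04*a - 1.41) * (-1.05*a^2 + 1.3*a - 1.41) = -7.518*a^4 + 12.5*a^3 - 12.5671*a^2 + 2.4534*a + 1.9881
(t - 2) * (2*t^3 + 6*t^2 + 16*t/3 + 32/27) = 2*t^4 + 2*t^3 - 20*t^2/3 - 256*t/27 - 64/27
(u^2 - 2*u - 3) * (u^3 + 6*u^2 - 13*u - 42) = u^5 + 4*u^4 - 28*u^3 - 34*u^2 + 123*u + 126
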